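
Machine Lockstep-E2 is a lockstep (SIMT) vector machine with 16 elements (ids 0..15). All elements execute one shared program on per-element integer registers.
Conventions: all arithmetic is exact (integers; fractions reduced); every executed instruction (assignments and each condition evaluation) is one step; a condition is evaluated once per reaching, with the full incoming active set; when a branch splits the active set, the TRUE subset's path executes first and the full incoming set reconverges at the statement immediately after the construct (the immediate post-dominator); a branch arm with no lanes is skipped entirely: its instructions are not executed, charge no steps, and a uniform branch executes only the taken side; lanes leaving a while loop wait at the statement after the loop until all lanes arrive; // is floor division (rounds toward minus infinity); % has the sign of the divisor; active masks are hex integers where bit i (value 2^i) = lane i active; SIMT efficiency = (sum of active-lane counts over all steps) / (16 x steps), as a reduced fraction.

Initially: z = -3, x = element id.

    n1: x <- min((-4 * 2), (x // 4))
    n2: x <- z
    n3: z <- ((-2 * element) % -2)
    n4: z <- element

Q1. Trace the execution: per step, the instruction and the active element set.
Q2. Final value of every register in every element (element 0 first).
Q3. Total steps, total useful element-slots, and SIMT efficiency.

step 0: x <- min((-4 * 2), (x // 4)) 0xffff
step 1: x <- z                       0xffff
step 2: z <- ((-2 * element) % -2)   0xffff
step 3: z <- element                 0xffff

Answer: 4 steps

z: 0,1,2,3,4,5,6,7,8,9,10,11,12,13,14,15
x: -3,-3,-3,-3,-3,-3,-3,-3,-3,-3,-3,-3,-3,-3,-3,-3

steps = 4; useful = 64; efficiency = 64/64 = 1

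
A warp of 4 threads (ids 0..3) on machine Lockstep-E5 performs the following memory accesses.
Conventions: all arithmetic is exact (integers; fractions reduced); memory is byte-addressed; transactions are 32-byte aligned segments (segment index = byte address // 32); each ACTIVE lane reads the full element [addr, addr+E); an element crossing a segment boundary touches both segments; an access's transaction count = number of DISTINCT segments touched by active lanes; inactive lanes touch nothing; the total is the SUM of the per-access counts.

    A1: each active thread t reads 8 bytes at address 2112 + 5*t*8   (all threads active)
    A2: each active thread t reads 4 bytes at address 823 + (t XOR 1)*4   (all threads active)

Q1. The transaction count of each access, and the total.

A1: 4 transactions
A2: 2 transactions

Answer: 4,2; total 6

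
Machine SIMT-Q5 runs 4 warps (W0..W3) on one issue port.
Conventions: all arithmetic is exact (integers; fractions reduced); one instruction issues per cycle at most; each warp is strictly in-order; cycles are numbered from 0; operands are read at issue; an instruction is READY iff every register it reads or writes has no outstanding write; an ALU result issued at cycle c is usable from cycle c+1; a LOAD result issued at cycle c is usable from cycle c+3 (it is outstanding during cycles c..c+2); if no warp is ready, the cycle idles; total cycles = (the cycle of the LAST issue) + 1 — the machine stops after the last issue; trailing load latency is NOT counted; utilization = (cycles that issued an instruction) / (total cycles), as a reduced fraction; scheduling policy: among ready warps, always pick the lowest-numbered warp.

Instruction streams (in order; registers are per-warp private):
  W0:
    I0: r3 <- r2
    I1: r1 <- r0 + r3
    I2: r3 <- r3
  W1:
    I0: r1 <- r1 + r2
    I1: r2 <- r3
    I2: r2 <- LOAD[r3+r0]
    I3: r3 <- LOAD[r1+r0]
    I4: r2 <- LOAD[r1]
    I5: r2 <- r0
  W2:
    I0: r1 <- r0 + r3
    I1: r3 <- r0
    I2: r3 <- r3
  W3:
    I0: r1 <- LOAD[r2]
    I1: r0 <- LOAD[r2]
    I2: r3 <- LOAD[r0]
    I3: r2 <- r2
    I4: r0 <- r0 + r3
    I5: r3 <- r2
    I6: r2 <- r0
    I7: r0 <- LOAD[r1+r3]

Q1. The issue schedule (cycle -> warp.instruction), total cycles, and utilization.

cycle 0: W0.I0
cycle 1: W0.I1
cycle 2: W0.I2
cycle 3: W1.I0
cycle 4: W1.I1
cycle 5: W1.I2
cycle 6: W1.I3
cycle 7: W2.I0
cycle 8: W1.I4
cycle 9: W2.I1
cycle 10: W2.I2
cycle 11: W1.I5
cycle 12: W3.I0
cycle 13: W3.I1
cycle 14: idle
cycle 15: idle
cycle 16: W3.I2
cycle 17: W3.I3
cycle 18: idle
cycle 19: W3.I4
cycle 20: W3.I5
cycle 21: W3.I6
cycle 22: W3.I7

Answer: 23 cycles, utilization 20/23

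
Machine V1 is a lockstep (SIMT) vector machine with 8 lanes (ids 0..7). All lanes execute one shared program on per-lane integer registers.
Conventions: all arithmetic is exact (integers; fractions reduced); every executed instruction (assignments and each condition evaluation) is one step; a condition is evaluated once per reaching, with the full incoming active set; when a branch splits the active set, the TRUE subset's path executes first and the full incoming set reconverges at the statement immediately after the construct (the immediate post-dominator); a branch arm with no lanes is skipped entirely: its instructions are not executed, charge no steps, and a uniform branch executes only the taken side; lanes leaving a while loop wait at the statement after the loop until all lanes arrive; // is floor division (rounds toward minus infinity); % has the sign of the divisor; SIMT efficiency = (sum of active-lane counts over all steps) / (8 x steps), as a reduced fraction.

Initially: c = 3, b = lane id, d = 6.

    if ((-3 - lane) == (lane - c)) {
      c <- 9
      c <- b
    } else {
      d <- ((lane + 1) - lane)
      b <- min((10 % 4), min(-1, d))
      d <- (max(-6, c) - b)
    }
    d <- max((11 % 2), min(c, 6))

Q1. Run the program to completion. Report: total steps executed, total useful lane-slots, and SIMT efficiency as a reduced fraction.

Answer: 7 steps, 39 useful, 39/56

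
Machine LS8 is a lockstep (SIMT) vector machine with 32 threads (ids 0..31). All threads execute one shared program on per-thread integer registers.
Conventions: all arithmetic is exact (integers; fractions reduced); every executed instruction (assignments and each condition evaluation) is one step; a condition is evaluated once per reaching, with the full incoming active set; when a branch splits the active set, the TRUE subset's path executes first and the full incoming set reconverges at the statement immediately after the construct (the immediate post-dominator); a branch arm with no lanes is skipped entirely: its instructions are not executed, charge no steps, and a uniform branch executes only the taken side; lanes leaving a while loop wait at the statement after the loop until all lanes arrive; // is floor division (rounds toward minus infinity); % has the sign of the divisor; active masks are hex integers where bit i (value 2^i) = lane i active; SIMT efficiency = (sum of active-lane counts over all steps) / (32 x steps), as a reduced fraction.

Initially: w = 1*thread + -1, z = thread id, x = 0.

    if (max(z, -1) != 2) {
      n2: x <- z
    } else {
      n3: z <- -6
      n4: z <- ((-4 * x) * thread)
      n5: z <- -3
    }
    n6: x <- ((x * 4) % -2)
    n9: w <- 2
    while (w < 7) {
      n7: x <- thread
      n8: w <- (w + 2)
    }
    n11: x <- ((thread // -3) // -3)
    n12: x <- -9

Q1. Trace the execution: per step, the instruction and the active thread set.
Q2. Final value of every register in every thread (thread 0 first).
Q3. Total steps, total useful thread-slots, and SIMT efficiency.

step 0: eval (max(z, -1) != 2)       0xffffffff
step 1: x <- z                       0xfffffffb
step 2: z <- -6                      0x00000004
step 3: z <- ((-4 * x) * thread)     0x00000004
step 4: z <- -3                      0x00000004
step 5: x <- ((x * 4) % -2)          0xffffffff
step 6: w <- 2                       0xffffffff
step 7: eval (w < 7)                 0xffffffff
step 8: x <- thread                  0xffffffff
step 9: w <- (w + 2)                 0xffffffff
step 10: eval (w < 7)                 0xffffffff
step 11: x <- thread                  0xffffffff
step 12: w <- (w + 2)                 0xffffffff
step 13: eval (w < 7)                 0xffffffff
step 14: x <- thread                  0xffffffff
step 15: w <- (w + 2)                 0xffffffff
step 16: eval (w < 7)                 0xffffffff
step 17: x <- ((thread // -3) // -3)  0xffffffff
step 18: x <- -9                      0xffffffff

Answer: 19 steps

w: 8,8,8,8,8,8,8,8,8,8,8,8,8,8,8,8,8,8,8,8,8,8,8,8,8,8,8,8,8,8,8,8
z: 0,1,-3,3,4,5,6,7,8,9,10,11,12,13,14,15,16,17,18,19,20,21,22,23,24,25,26,27,28,29,30,31
x: -9,-9,-9,-9,-9,-9,-9,-9,-9,-9,-9,-9,-9,-9,-9,-9,-9,-9,-9,-9,-9,-9,-9,-9,-9,-9,-9,-9,-9,-9,-9,-9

steps = 19; useful = 514; efficiency = 514/608 = 257/304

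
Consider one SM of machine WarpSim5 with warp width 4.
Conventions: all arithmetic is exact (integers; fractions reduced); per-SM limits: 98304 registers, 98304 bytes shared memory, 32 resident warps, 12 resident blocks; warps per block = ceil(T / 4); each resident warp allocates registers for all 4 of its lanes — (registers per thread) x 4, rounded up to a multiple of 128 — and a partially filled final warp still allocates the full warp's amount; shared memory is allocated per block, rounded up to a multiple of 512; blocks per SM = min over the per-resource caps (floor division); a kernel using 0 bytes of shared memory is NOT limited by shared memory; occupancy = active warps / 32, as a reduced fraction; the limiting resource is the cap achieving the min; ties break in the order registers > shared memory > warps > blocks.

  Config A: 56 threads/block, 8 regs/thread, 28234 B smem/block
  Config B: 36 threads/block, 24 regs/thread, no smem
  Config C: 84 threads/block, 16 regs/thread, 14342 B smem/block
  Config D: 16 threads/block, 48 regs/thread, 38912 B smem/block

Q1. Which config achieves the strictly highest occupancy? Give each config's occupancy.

occupancies: A 7/8, B 27/32, C 21/32, D 1/4

Answer: A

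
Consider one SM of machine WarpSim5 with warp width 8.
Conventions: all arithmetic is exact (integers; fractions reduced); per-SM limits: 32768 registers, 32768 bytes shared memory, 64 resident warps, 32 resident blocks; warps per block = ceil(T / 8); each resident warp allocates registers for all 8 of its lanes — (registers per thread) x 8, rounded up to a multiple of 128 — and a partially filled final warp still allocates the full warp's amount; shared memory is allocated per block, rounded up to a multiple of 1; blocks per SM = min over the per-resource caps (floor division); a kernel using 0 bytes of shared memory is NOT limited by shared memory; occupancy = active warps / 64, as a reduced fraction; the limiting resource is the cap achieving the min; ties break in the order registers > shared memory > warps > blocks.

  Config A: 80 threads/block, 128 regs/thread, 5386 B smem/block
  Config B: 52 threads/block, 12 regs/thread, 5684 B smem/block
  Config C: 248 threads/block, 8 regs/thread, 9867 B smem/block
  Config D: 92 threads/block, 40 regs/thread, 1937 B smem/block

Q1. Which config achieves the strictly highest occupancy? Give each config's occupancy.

occupancies: A 15/32, B 35/64, C 31/32, D 15/16

Answer: C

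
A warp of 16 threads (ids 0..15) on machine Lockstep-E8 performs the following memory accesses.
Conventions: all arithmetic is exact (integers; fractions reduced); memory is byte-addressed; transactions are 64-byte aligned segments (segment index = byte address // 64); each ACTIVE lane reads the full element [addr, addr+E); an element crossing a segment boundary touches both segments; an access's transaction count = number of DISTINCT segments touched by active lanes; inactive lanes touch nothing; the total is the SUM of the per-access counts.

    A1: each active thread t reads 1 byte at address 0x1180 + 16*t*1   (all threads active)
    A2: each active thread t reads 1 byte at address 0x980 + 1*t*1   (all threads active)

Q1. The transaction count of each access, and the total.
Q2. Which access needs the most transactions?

A1: 4 transactions
A2: 1 transaction

Answer: 4,1; total 5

Answer: A1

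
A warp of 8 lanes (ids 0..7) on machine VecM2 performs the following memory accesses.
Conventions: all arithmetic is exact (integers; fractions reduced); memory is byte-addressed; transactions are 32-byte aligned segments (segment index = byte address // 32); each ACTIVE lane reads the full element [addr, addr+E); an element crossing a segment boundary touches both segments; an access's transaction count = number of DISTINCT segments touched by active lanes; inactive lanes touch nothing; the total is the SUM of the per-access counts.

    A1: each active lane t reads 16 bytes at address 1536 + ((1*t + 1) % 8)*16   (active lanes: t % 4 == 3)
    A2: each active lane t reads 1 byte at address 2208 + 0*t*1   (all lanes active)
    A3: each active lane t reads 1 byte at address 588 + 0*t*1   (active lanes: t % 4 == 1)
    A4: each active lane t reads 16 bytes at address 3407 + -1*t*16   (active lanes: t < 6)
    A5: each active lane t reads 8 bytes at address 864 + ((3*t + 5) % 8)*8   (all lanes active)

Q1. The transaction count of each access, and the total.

A1: 2 transactions
A2: 1 transaction
A3: 1 transaction
A4: 4 transactions
A5: 2 transactions

Answer: 2,1,1,4,2; total 10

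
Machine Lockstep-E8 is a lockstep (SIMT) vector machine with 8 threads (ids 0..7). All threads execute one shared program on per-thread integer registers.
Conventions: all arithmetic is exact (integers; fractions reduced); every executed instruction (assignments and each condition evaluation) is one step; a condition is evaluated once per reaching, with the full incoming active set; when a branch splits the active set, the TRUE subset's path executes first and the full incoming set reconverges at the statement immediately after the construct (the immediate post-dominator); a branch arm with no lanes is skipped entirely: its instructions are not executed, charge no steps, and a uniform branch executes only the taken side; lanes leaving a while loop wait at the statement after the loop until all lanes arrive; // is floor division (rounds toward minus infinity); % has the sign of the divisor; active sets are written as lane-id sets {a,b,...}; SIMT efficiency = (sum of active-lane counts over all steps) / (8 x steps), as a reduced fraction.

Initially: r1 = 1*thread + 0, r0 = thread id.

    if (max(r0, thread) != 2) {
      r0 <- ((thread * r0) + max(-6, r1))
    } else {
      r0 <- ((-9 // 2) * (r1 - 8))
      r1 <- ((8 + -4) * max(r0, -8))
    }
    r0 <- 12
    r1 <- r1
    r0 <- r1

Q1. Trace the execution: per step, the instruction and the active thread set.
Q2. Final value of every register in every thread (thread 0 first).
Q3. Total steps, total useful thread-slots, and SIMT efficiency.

step 0: eval (max(r0, thread) != 2)  {0,1,2,3,4,5,6,7}
step 1: r0 <- ((thread * r0) + max(-6, r1)) {0,1,3,4,5,6,7}
step 2: r0 <- ((-9 // 2) * (r1 - 8)) {2}
step 3: r1 <- ((8 + -4) * max(r0, -8)) {2}
step 4: r0 <- 12                     {0,1,2,3,4,5,6,7}
step 5: r1 <- r1                     {0,1,2,3,4,5,6,7}
step 6: r0 <- r1                     {0,1,2,3,4,5,6,7}

Answer: 7 steps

r1: 0,1,120,3,4,5,6,7
r0: 0,1,120,3,4,5,6,7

steps = 7; useful = 41; efficiency = 41/56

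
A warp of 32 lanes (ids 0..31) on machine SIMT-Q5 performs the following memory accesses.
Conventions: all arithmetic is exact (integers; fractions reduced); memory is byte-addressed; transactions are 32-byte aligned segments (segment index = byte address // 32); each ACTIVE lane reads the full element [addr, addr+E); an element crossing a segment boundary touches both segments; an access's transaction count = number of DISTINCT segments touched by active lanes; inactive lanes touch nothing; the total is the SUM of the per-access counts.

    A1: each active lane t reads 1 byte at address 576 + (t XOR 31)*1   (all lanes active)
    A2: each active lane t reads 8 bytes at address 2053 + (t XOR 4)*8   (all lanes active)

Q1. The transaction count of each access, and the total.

A1: 1 transaction
A2: 9 transactions

Answer: 1,9; total 10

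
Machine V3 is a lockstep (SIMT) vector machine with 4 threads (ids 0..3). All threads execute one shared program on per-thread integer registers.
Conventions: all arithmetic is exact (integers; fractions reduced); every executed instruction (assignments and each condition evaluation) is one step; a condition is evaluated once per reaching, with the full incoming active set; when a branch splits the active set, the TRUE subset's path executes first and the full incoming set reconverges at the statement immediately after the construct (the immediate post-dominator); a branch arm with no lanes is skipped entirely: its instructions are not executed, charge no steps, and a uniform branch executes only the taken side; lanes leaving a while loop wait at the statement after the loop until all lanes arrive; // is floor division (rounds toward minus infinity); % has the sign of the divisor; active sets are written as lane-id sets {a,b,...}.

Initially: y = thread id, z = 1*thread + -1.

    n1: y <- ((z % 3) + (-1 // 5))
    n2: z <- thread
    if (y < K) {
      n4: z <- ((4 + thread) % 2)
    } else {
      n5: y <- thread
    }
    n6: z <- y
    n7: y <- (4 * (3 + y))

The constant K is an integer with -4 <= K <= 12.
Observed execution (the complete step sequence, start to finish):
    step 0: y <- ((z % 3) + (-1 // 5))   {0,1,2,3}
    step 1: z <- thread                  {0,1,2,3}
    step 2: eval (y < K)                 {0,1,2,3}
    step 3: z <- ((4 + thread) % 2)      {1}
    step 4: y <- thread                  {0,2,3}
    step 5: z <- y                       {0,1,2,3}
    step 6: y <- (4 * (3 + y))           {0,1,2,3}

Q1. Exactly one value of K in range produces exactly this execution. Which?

Answer: K = 0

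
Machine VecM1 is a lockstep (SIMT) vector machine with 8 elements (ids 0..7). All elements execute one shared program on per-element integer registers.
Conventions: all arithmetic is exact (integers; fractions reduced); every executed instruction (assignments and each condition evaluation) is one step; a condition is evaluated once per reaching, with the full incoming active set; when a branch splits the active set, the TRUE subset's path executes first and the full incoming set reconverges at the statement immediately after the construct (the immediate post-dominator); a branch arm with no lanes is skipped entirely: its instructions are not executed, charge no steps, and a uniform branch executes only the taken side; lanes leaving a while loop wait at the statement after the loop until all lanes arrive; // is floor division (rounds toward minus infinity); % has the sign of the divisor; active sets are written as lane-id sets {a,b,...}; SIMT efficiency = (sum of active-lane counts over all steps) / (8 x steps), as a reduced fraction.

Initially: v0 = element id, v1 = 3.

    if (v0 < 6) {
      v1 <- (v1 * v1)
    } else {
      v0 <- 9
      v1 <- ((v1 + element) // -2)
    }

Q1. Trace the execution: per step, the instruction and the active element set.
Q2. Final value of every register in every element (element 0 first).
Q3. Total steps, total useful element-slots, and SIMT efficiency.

step 0: eval (v0 < 6)                {0,1,2,3,4,5,6,7}
step 1: v1 <- (v1 * v1)              {0,1,2,3,4,5}
step 2: v0 <- 9                      {6,7}
step 3: v1 <- ((v1 + element) // -2) {6,7}

Answer: 4 steps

v0: 0,1,2,3,4,5,9,9
v1: 9,9,9,9,9,9,-5,-5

steps = 4; useful = 18; efficiency = 18/32 = 9/16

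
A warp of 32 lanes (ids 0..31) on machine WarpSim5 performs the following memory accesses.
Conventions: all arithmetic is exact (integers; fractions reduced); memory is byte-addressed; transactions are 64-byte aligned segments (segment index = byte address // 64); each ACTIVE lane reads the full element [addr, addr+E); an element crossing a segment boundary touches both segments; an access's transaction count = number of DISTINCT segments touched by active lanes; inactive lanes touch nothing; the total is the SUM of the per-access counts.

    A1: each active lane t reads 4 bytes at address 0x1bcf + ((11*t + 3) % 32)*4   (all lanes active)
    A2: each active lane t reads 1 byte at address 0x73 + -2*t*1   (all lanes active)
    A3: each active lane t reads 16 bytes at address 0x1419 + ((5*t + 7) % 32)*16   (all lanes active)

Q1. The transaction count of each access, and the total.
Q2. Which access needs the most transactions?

A1: 3 transactions
A2: 2 transactions
A3: 9 transactions

Answer: 3,2,9; total 14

Answer: A3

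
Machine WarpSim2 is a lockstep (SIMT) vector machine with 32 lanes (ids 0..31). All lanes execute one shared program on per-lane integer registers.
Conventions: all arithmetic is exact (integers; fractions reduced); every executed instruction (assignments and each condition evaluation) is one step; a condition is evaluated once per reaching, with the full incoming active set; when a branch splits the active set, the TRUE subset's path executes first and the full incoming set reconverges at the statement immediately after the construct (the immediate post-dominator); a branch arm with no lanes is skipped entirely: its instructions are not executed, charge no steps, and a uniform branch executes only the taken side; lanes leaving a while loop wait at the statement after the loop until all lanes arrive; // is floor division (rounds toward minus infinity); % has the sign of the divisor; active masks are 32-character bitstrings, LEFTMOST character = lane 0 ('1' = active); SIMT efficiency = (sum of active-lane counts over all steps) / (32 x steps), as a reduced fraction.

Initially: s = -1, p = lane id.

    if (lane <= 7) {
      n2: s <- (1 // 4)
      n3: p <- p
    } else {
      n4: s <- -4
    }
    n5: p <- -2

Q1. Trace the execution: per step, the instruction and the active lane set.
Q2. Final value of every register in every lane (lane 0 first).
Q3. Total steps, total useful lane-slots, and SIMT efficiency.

step 0: eval (lane <= 7)             11111111111111111111111111111111
step 1: s <- (1 // 4)                11111111000000000000000000000000
step 2: p <- p                       11111111000000000000000000000000
step 3: s <- -4                      00000000111111111111111111111111
step 4: p <- -2                      11111111111111111111111111111111

Answer: 5 steps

s: 0,0,0,0,0,0,0,0,-4,-4,-4,-4,-4,-4,-4,-4,-4,-4,-4,-4,-4,-4,-4,-4,-4,-4,-4,-4,-4,-4,-4,-4
p: -2,-2,-2,-2,-2,-2,-2,-2,-2,-2,-2,-2,-2,-2,-2,-2,-2,-2,-2,-2,-2,-2,-2,-2,-2,-2,-2,-2,-2,-2,-2,-2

steps = 5; useful = 104; efficiency = 104/160 = 13/20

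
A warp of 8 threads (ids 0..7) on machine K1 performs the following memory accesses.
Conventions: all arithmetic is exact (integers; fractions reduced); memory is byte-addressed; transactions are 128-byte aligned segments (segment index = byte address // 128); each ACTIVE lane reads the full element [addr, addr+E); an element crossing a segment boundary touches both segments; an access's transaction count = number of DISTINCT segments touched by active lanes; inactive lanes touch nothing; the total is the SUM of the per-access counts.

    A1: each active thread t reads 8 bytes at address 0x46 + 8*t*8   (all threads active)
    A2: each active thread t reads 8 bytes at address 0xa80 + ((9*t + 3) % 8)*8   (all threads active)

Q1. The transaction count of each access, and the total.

A1: 5 transactions
A2: 1 transaction

Answer: 5,1; total 6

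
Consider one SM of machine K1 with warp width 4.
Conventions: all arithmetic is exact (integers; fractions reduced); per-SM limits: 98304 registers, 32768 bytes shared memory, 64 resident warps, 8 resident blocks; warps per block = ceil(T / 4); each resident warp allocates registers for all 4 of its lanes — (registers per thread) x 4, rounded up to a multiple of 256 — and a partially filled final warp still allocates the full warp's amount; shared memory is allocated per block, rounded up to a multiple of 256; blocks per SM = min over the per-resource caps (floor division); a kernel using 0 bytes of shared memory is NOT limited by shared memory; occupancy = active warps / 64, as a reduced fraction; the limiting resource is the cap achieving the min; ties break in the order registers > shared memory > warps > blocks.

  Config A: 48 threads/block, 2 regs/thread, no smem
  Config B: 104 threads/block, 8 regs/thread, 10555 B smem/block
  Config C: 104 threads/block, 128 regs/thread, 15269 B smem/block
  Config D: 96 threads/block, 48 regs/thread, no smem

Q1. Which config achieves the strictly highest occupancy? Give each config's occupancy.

occupancies: A 15/16, B 13/16, C 13/16, D 3/4

Answer: A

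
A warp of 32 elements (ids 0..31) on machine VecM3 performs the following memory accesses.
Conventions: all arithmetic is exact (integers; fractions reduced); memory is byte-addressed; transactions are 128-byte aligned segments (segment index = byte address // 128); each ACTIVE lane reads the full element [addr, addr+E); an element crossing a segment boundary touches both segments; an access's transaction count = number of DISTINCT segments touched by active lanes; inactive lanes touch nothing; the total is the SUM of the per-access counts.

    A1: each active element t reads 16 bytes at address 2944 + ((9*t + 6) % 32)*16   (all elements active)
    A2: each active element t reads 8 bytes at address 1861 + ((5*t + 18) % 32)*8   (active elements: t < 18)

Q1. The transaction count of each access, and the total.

A1: 4 transactions
A2: 3 transactions

Answer: 4,3; total 7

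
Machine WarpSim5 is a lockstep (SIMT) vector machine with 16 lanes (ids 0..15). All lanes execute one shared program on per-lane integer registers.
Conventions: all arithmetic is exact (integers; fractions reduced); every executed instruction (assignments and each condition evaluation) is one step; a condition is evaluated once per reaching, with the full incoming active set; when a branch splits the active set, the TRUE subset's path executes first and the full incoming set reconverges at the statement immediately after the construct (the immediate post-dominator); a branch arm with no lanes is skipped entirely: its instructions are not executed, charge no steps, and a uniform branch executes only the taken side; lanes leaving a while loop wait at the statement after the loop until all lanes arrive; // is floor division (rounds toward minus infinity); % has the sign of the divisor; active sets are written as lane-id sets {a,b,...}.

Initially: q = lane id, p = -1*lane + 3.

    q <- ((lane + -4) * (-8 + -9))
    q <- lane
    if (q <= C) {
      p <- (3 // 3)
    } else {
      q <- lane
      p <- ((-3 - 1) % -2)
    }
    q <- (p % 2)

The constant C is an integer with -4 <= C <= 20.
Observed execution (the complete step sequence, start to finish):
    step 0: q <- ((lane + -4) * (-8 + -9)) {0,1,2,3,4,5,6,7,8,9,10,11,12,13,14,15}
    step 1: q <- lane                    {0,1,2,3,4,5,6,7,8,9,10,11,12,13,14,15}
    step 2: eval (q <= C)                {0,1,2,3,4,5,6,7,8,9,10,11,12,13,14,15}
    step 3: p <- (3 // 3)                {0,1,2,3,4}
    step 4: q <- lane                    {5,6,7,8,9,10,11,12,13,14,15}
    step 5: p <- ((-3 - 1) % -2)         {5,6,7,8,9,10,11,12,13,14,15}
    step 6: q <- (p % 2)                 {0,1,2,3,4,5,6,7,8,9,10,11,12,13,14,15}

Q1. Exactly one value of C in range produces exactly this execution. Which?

Answer: C = 4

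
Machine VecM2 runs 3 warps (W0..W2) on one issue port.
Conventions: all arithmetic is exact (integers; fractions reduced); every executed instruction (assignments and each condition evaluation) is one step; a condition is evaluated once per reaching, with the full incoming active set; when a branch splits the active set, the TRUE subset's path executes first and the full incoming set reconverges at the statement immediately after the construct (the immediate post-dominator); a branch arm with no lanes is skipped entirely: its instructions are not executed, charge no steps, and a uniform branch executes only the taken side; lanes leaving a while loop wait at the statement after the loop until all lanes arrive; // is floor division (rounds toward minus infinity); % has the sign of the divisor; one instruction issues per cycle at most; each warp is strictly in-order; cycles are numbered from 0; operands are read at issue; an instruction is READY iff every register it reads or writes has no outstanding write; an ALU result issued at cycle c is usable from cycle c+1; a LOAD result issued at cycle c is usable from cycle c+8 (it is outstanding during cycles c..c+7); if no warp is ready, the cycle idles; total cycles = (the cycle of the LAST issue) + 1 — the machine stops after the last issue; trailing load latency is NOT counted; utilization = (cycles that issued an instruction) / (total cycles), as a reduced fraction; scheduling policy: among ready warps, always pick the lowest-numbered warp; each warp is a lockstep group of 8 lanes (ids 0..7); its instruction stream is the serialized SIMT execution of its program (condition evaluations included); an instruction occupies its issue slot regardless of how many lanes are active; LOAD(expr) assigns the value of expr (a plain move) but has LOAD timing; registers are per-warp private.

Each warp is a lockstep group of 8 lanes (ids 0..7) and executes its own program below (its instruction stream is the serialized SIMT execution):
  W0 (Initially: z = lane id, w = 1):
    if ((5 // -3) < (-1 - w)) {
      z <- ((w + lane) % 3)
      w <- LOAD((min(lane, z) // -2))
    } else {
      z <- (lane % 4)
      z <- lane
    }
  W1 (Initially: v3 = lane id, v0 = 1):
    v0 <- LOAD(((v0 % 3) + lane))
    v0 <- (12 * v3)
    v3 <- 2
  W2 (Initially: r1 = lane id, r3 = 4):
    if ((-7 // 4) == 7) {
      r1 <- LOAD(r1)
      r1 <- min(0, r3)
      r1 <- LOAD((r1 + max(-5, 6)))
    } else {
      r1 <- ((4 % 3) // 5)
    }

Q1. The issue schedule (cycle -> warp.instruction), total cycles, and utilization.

cycle 0: W0.I0
cycle 1: W0.I1
cycle 2: W0.I2
cycle 3: W1.I0
cycle 4: W2.I0
cycle 5: W2.I1
cycle 6: idle
cycle 7: idle
cycle 8: idle
cycle 9: idle
cycle 10: idle
cycle 11: W1.I1
cycle 12: W1.I2

Answer: 13 cycles, utilization 8/13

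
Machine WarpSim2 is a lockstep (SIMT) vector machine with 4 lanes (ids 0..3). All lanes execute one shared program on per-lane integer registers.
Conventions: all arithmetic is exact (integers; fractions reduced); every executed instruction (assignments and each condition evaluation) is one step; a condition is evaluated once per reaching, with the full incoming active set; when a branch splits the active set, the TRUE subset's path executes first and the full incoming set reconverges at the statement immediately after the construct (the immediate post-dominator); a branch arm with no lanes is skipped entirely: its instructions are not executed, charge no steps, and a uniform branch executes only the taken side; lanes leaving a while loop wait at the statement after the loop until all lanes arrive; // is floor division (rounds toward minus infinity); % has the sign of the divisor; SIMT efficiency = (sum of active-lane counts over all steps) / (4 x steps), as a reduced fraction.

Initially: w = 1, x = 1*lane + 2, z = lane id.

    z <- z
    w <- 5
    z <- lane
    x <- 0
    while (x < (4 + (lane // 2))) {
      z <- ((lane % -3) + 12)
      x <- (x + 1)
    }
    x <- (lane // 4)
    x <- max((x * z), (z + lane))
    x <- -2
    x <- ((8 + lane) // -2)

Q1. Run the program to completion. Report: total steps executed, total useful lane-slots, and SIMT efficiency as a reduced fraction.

Answer: 24 steps, 90 useful, 15/16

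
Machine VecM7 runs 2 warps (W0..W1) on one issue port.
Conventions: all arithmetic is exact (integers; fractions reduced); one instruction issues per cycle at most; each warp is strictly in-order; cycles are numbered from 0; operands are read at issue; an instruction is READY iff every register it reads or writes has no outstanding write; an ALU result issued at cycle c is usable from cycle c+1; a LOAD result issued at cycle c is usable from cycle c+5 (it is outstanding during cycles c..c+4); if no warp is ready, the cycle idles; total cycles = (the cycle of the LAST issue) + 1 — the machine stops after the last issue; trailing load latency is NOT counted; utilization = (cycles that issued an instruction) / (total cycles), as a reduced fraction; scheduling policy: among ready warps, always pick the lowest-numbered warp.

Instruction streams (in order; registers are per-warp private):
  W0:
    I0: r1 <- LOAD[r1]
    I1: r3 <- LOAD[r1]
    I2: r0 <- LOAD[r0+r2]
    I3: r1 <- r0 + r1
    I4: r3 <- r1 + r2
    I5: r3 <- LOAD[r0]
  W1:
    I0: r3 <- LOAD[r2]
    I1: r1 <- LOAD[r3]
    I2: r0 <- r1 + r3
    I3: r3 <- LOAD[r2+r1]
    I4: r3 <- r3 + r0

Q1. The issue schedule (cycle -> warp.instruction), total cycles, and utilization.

cycle 0: W0.I0
cycle 1: W1.I0
cycle 2: idle
cycle 3: idle
cycle 4: idle
cycle 5: W0.I1
cycle 6: W0.I2
cycle 7: W1.I1
cycle 8: idle
cycle 9: idle
cycle 10: idle
cycle 11: W0.I3
cycle 12: W0.I4
cycle 13: W0.I5
cycle 14: W1.I2
cycle 15: W1.I3
cycle 16: idle
cycle 17: idle
cycle 18: idle
cycle 19: idle
cycle 20: W1.I4

Answer: 21 cycles, utilization 11/21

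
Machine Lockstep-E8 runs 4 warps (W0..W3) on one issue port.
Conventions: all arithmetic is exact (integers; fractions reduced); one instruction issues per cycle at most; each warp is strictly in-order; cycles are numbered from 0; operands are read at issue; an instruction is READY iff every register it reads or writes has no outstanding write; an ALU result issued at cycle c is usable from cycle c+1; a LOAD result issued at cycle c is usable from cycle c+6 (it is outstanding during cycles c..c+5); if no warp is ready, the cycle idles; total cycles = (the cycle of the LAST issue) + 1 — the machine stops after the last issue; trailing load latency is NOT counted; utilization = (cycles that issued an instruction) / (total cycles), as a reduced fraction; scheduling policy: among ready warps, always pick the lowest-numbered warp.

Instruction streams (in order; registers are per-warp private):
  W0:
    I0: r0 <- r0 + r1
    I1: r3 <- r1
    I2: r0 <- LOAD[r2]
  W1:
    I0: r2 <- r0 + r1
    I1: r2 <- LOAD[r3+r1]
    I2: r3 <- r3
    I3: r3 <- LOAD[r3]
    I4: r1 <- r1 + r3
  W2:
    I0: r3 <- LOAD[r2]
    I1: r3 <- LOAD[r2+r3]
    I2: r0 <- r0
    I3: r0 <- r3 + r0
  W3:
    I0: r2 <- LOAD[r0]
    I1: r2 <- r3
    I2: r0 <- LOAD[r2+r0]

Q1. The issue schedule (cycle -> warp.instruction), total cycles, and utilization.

cycle 0: W0.I0
cycle 1: W0.I1
cycle 2: W0.I2
cycle 3: W1.I0
cycle 4: W1.I1
cycle 5: W1.I2
cycle 6: W1.I3
cycle 7: W2.I0
cycle 8: W3.I0
cycle 9: idle
cycle 10: idle
cycle 11: idle
cycle 12: W1.I4
cycle 13: W2.I1
cycle 14: W2.I2
cycle 15: W3.I1
cycle 16: W3.I2
cycle 17: idle
cycle 18: idle
cycle 19: W2.I3

Answer: 20 cycles, utilization 3/4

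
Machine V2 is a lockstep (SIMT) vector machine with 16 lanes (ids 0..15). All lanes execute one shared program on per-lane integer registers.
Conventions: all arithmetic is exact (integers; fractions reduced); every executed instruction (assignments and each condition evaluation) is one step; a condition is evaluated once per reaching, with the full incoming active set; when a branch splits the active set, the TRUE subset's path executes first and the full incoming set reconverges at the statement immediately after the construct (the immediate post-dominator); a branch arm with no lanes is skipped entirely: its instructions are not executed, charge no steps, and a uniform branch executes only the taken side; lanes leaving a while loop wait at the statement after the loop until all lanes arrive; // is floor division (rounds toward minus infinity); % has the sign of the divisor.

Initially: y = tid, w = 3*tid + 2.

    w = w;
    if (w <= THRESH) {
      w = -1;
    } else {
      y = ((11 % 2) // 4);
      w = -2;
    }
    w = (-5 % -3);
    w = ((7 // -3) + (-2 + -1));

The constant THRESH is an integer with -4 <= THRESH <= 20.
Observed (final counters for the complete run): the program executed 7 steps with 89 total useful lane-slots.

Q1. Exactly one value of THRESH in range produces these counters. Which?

Answer: THRESH = 20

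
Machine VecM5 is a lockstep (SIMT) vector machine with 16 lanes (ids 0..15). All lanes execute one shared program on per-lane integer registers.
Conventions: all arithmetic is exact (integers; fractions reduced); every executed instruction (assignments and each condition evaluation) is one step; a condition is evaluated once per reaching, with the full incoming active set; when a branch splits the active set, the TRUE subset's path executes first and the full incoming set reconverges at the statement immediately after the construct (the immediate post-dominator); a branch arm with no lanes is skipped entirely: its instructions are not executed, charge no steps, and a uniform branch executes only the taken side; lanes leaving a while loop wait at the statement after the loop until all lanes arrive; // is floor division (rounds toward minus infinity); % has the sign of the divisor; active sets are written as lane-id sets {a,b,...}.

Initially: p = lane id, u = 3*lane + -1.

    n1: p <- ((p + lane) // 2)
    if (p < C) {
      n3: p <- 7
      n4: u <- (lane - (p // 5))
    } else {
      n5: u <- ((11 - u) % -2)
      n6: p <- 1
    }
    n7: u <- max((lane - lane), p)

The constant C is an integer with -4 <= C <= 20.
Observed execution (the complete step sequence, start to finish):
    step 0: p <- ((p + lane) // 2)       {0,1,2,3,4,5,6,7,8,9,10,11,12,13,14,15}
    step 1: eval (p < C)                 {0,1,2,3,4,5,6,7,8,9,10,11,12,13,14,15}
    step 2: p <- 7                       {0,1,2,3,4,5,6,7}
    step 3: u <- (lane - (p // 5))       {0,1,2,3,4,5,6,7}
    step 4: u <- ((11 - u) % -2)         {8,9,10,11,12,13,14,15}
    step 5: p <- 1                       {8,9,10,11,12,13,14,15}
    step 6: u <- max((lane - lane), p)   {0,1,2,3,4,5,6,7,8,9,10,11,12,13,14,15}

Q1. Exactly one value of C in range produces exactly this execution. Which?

Answer: C = 8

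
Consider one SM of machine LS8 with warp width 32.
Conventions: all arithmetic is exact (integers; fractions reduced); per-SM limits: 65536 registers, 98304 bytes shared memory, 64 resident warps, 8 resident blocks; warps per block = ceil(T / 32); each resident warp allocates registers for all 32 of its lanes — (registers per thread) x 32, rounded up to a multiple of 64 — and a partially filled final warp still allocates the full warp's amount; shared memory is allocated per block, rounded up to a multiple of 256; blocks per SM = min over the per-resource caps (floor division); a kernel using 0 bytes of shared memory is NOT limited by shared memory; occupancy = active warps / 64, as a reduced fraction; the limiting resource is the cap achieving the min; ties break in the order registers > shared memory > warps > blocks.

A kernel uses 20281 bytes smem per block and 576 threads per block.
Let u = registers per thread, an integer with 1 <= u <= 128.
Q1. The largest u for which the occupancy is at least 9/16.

Answer: u = 56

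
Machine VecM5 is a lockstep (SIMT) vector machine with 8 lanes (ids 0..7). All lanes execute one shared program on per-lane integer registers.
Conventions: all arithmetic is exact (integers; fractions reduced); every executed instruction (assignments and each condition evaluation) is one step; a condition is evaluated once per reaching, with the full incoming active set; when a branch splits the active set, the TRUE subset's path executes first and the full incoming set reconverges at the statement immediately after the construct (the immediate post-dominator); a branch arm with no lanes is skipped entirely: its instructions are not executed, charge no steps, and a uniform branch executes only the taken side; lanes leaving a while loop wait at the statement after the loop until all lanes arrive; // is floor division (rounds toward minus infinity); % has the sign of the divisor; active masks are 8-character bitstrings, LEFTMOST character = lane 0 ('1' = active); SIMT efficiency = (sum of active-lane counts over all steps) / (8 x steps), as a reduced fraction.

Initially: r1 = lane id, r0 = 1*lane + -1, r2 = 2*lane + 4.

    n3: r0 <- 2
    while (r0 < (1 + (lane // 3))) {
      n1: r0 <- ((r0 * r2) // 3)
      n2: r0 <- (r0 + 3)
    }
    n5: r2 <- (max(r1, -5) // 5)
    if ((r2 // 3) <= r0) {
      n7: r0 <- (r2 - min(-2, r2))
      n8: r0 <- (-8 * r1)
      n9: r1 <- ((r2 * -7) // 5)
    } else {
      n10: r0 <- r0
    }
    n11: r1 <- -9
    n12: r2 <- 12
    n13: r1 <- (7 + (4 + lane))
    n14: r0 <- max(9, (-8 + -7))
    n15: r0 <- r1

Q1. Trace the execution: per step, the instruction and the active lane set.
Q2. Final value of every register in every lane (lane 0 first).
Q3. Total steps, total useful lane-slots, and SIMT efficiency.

step 0: r0 <- 2                      11111111
step 1: eval (r0 < (1 + (lane // 3))) 11111111
step 2: r0 <- ((r0 * r2) // 3)       00000011
step 3: r0 <- (r0 + 3)               00000011
step 4: eval (r0 < (1 + (lane // 3))) 00000011
step 5: r2 <- (max(r1, -5) // 5)     11111111
step 6: eval ((r2 // 3) <= r0)       11111111
step 7: r0 <- (r2 - min(-2, r2))     11111111
step 8: r0 <- (-8 * r1)              11111111
step 9: r1 <- ((r2 * -7) // 5)       11111111
step 10: r1 <- -9                     11111111
step 11: r2 <- 12                     11111111
step 12: r1 <- (7 + (4 + lane))       11111111
step 13: r0 <- max(9, (-8 + -7))      11111111
step 14: r0 <- r1                     11111111

Answer: 15 steps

r1: 11,12,13,14,15,16,17,18
r0: 11,12,13,14,15,16,17,18
r2: 12,12,12,12,12,12,12,12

steps = 15; useful = 102; efficiency = 102/120 = 17/20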